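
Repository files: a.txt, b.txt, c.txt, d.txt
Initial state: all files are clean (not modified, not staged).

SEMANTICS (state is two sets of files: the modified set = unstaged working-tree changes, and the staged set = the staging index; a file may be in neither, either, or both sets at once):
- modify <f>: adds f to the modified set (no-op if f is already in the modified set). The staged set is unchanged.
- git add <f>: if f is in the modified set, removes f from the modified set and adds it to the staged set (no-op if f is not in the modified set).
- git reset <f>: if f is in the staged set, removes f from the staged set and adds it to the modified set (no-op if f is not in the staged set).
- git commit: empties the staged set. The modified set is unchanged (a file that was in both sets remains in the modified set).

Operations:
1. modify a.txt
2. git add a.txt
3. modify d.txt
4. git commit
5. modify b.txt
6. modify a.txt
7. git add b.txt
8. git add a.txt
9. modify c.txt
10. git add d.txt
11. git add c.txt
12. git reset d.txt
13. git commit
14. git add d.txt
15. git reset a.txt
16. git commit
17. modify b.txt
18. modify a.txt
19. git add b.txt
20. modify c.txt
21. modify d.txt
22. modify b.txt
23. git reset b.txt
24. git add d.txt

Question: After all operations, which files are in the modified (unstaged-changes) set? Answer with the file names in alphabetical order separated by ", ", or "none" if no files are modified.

Answer: a.txt, b.txt, c.txt

Derivation:
After op 1 (modify a.txt): modified={a.txt} staged={none}
After op 2 (git add a.txt): modified={none} staged={a.txt}
After op 3 (modify d.txt): modified={d.txt} staged={a.txt}
After op 4 (git commit): modified={d.txt} staged={none}
After op 5 (modify b.txt): modified={b.txt, d.txt} staged={none}
After op 6 (modify a.txt): modified={a.txt, b.txt, d.txt} staged={none}
After op 7 (git add b.txt): modified={a.txt, d.txt} staged={b.txt}
After op 8 (git add a.txt): modified={d.txt} staged={a.txt, b.txt}
After op 9 (modify c.txt): modified={c.txt, d.txt} staged={a.txt, b.txt}
After op 10 (git add d.txt): modified={c.txt} staged={a.txt, b.txt, d.txt}
After op 11 (git add c.txt): modified={none} staged={a.txt, b.txt, c.txt, d.txt}
After op 12 (git reset d.txt): modified={d.txt} staged={a.txt, b.txt, c.txt}
After op 13 (git commit): modified={d.txt} staged={none}
After op 14 (git add d.txt): modified={none} staged={d.txt}
After op 15 (git reset a.txt): modified={none} staged={d.txt}
After op 16 (git commit): modified={none} staged={none}
After op 17 (modify b.txt): modified={b.txt} staged={none}
After op 18 (modify a.txt): modified={a.txt, b.txt} staged={none}
After op 19 (git add b.txt): modified={a.txt} staged={b.txt}
After op 20 (modify c.txt): modified={a.txt, c.txt} staged={b.txt}
After op 21 (modify d.txt): modified={a.txt, c.txt, d.txt} staged={b.txt}
After op 22 (modify b.txt): modified={a.txt, b.txt, c.txt, d.txt} staged={b.txt}
After op 23 (git reset b.txt): modified={a.txt, b.txt, c.txt, d.txt} staged={none}
After op 24 (git add d.txt): modified={a.txt, b.txt, c.txt} staged={d.txt}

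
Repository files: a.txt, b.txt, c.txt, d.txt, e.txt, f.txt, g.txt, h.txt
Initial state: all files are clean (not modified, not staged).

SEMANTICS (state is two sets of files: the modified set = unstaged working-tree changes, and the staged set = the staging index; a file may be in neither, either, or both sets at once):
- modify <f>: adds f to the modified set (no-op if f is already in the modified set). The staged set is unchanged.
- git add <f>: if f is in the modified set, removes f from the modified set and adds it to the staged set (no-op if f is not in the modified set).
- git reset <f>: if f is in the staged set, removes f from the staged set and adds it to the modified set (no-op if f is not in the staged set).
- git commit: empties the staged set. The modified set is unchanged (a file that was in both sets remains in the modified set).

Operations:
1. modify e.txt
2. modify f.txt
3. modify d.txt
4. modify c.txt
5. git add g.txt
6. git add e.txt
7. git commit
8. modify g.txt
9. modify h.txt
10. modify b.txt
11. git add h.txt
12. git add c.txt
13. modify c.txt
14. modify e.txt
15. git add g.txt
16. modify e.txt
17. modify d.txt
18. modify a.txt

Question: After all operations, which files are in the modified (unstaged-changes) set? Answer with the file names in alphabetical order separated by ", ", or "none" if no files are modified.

Answer: a.txt, b.txt, c.txt, d.txt, e.txt, f.txt

Derivation:
After op 1 (modify e.txt): modified={e.txt} staged={none}
After op 2 (modify f.txt): modified={e.txt, f.txt} staged={none}
After op 3 (modify d.txt): modified={d.txt, e.txt, f.txt} staged={none}
After op 4 (modify c.txt): modified={c.txt, d.txt, e.txt, f.txt} staged={none}
After op 5 (git add g.txt): modified={c.txt, d.txt, e.txt, f.txt} staged={none}
After op 6 (git add e.txt): modified={c.txt, d.txt, f.txt} staged={e.txt}
After op 7 (git commit): modified={c.txt, d.txt, f.txt} staged={none}
After op 8 (modify g.txt): modified={c.txt, d.txt, f.txt, g.txt} staged={none}
After op 9 (modify h.txt): modified={c.txt, d.txt, f.txt, g.txt, h.txt} staged={none}
After op 10 (modify b.txt): modified={b.txt, c.txt, d.txt, f.txt, g.txt, h.txt} staged={none}
After op 11 (git add h.txt): modified={b.txt, c.txt, d.txt, f.txt, g.txt} staged={h.txt}
After op 12 (git add c.txt): modified={b.txt, d.txt, f.txt, g.txt} staged={c.txt, h.txt}
After op 13 (modify c.txt): modified={b.txt, c.txt, d.txt, f.txt, g.txt} staged={c.txt, h.txt}
After op 14 (modify e.txt): modified={b.txt, c.txt, d.txt, e.txt, f.txt, g.txt} staged={c.txt, h.txt}
After op 15 (git add g.txt): modified={b.txt, c.txt, d.txt, e.txt, f.txt} staged={c.txt, g.txt, h.txt}
After op 16 (modify e.txt): modified={b.txt, c.txt, d.txt, e.txt, f.txt} staged={c.txt, g.txt, h.txt}
After op 17 (modify d.txt): modified={b.txt, c.txt, d.txt, e.txt, f.txt} staged={c.txt, g.txt, h.txt}
After op 18 (modify a.txt): modified={a.txt, b.txt, c.txt, d.txt, e.txt, f.txt} staged={c.txt, g.txt, h.txt}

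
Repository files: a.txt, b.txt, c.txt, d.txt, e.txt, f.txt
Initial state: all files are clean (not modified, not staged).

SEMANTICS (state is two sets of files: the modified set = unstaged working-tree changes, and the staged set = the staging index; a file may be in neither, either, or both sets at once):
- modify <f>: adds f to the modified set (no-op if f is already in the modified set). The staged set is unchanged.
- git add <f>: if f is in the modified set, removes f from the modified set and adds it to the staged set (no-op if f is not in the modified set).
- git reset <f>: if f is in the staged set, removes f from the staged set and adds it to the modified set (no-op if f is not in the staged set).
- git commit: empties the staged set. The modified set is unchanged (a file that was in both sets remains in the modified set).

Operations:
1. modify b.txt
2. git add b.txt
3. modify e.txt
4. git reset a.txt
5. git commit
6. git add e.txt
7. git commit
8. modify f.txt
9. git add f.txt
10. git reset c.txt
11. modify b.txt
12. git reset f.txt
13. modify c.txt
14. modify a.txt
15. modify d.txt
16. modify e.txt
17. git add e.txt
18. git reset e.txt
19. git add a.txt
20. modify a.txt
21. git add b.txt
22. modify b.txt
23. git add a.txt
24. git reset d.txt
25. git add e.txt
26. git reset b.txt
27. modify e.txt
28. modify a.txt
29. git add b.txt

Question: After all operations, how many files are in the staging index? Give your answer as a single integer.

After op 1 (modify b.txt): modified={b.txt} staged={none}
After op 2 (git add b.txt): modified={none} staged={b.txt}
After op 3 (modify e.txt): modified={e.txt} staged={b.txt}
After op 4 (git reset a.txt): modified={e.txt} staged={b.txt}
After op 5 (git commit): modified={e.txt} staged={none}
After op 6 (git add e.txt): modified={none} staged={e.txt}
After op 7 (git commit): modified={none} staged={none}
After op 8 (modify f.txt): modified={f.txt} staged={none}
After op 9 (git add f.txt): modified={none} staged={f.txt}
After op 10 (git reset c.txt): modified={none} staged={f.txt}
After op 11 (modify b.txt): modified={b.txt} staged={f.txt}
After op 12 (git reset f.txt): modified={b.txt, f.txt} staged={none}
After op 13 (modify c.txt): modified={b.txt, c.txt, f.txt} staged={none}
After op 14 (modify a.txt): modified={a.txt, b.txt, c.txt, f.txt} staged={none}
After op 15 (modify d.txt): modified={a.txt, b.txt, c.txt, d.txt, f.txt} staged={none}
After op 16 (modify e.txt): modified={a.txt, b.txt, c.txt, d.txt, e.txt, f.txt} staged={none}
After op 17 (git add e.txt): modified={a.txt, b.txt, c.txt, d.txt, f.txt} staged={e.txt}
After op 18 (git reset e.txt): modified={a.txt, b.txt, c.txt, d.txt, e.txt, f.txt} staged={none}
After op 19 (git add a.txt): modified={b.txt, c.txt, d.txt, e.txt, f.txt} staged={a.txt}
After op 20 (modify a.txt): modified={a.txt, b.txt, c.txt, d.txt, e.txt, f.txt} staged={a.txt}
After op 21 (git add b.txt): modified={a.txt, c.txt, d.txt, e.txt, f.txt} staged={a.txt, b.txt}
After op 22 (modify b.txt): modified={a.txt, b.txt, c.txt, d.txt, e.txt, f.txt} staged={a.txt, b.txt}
After op 23 (git add a.txt): modified={b.txt, c.txt, d.txt, e.txt, f.txt} staged={a.txt, b.txt}
After op 24 (git reset d.txt): modified={b.txt, c.txt, d.txt, e.txt, f.txt} staged={a.txt, b.txt}
After op 25 (git add e.txt): modified={b.txt, c.txt, d.txt, f.txt} staged={a.txt, b.txt, e.txt}
After op 26 (git reset b.txt): modified={b.txt, c.txt, d.txt, f.txt} staged={a.txt, e.txt}
After op 27 (modify e.txt): modified={b.txt, c.txt, d.txt, e.txt, f.txt} staged={a.txt, e.txt}
After op 28 (modify a.txt): modified={a.txt, b.txt, c.txt, d.txt, e.txt, f.txt} staged={a.txt, e.txt}
After op 29 (git add b.txt): modified={a.txt, c.txt, d.txt, e.txt, f.txt} staged={a.txt, b.txt, e.txt}
Final staged set: {a.txt, b.txt, e.txt} -> count=3

Answer: 3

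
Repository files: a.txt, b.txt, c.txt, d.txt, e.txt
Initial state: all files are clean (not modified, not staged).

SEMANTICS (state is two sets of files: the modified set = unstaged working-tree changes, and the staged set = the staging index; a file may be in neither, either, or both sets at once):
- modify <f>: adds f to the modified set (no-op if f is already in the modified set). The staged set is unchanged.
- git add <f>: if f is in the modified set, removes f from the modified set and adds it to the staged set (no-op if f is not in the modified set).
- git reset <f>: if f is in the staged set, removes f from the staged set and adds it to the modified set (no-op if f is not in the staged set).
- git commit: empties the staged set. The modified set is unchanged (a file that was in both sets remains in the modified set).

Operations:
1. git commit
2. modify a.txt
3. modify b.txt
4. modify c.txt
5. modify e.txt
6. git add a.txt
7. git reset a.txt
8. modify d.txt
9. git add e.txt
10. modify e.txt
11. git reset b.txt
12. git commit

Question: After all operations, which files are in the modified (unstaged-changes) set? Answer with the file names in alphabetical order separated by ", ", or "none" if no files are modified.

After op 1 (git commit): modified={none} staged={none}
After op 2 (modify a.txt): modified={a.txt} staged={none}
After op 3 (modify b.txt): modified={a.txt, b.txt} staged={none}
After op 4 (modify c.txt): modified={a.txt, b.txt, c.txt} staged={none}
After op 5 (modify e.txt): modified={a.txt, b.txt, c.txt, e.txt} staged={none}
After op 6 (git add a.txt): modified={b.txt, c.txt, e.txt} staged={a.txt}
After op 7 (git reset a.txt): modified={a.txt, b.txt, c.txt, e.txt} staged={none}
After op 8 (modify d.txt): modified={a.txt, b.txt, c.txt, d.txt, e.txt} staged={none}
After op 9 (git add e.txt): modified={a.txt, b.txt, c.txt, d.txt} staged={e.txt}
After op 10 (modify e.txt): modified={a.txt, b.txt, c.txt, d.txt, e.txt} staged={e.txt}
After op 11 (git reset b.txt): modified={a.txt, b.txt, c.txt, d.txt, e.txt} staged={e.txt}
After op 12 (git commit): modified={a.txt, b.txt, c.txt, d.txt, e.txt} staged={none}

Answer: a.txt, b.txt, c.txt, d.txt, e.txt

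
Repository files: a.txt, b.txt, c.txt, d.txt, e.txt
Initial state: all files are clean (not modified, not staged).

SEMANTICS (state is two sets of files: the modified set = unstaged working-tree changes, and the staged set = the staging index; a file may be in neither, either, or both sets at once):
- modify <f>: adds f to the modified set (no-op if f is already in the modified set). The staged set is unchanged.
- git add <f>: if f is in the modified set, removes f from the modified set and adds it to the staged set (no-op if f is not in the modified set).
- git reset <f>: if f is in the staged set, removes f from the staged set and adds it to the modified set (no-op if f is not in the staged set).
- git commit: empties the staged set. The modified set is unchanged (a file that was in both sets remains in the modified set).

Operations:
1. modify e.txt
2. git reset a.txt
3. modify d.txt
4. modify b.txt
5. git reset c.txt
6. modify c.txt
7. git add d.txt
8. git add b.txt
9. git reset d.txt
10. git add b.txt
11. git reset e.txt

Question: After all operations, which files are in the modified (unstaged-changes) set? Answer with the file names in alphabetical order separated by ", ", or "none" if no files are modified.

Answer: c.txt, d.txt, e.txt

Derivation:
After op 1 (modify e.txt): modified={e.txt} staged={none}
After op 2 (git reset a.txt): modified={e.txt} staged={none}
After op 3 (modify d.txt): modified={d.txt, e.txt} staged={none}
After op 4 (modify b.txt): modified={b.txt, d.txt, e.txt} staged={none}
After op 5 (git reset c.txt): modified={b.txt, d.txt, e.txt} staged={none}
After op 6 (modify c.txt): modified={b.txt, c.txt, d.txt, e.txt} staged={none}
After op 7 (git add d.txt): modified={b.txt, c.txt, e.txt} staged={d.txt}
After op 8 (git add b.txt): modified={c.txt, e.txt} staged={b.txt, d.txt}
After op 9 (git reset d.txt): modified={c.txt, d.txt, e.txt} staged={b.txt}
After op 10 (git add b.txt): modified={c.txt, d.txt, e.txt} staged={b.txt}
After op 11 (git reset e.txt): modified={c.txt, d.txt, e.txt} staged={b.txt}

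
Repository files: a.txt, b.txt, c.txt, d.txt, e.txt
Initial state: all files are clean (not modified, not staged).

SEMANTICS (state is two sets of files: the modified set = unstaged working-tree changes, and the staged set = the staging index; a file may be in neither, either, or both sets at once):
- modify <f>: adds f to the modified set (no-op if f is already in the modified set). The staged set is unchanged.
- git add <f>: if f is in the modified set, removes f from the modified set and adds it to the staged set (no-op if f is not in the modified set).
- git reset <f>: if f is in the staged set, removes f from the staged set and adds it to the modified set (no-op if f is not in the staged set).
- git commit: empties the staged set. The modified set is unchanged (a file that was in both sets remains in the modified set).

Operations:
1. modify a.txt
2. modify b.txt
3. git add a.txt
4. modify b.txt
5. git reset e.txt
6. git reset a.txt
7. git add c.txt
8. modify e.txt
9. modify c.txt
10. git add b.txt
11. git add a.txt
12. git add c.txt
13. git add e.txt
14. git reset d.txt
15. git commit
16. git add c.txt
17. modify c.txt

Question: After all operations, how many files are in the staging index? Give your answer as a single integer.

Answer: 0

Derivation:
After op 1 (modify a.txt): modified={a.txt} staged={none}
After op 2 (modify b.txt): modified={a.txt, b.txt} staged={none}
After op 3 (git add a.txt): modified={b.txt} staged={a.txt}
After op 4 (modify b.txt): modified={b.txt} staged={a.txt}
After op 5 (git reset e.txt): modified={b.txt} staged={a.txt}
After op 6 (git reset a.txt): modified={a.txt, b.txt} staged={none}
After op 7 (git add c.txt): modified={a.txt, b.txt} staged={none}
After op 8 (modify e.txt): modified={a.txt, b.txt, e.txt} staged={none}
After op 9 (modify c.txt): modified={a.txt, b.txt, c.txt, e.txt} staged={none}
After op 10 (git add b.txt): modified={a.txt, c.txt, e.txt} staged={b.txt}
After op 11 (git add a.txt): modified={c.txt, e.txt} staged={a.txt, b.txt}
After op 12 (git add c.txt): modified={e.txt} staged={a.txt, b.txt, c.txt}
After op 13 (git add e.txt): modified={none} staged={a.txt, b.txt, c.txt, e.txt}
After op 14 (git reset d.txt): modified={none} staged={a.txt, b.txt, c.txt, e.txt}
After op 15 (git commit): modified={none} staged={none}
After op 16 (git add c.txt): modified={none} staged={none}
After op 17 (modify c.txt): modified={c.txt} staged={none}
Final staged set: {none} -> count=0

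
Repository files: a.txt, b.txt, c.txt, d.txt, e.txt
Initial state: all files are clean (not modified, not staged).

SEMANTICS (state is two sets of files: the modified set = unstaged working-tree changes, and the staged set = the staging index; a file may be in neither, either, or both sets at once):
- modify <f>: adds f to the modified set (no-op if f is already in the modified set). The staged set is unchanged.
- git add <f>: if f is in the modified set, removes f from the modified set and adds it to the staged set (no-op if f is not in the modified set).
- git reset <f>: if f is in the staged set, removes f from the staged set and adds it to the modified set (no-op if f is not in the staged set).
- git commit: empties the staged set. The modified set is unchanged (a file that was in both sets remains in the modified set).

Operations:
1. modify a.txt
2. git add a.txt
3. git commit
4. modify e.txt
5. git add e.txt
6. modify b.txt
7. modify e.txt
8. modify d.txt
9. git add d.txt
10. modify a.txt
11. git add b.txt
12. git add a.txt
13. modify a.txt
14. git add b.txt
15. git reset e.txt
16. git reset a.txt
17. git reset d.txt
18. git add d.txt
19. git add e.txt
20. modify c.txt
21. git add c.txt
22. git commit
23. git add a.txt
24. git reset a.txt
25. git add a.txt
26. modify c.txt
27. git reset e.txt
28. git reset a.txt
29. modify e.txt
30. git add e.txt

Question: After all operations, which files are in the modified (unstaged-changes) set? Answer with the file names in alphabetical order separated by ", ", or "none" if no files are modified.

Answer: a.txt, c.txt

Derivation:
After op 1 (modify a.txt): modified={a.txt} staged={none}
After op 2 (git add a.txt): modified={none} staged={a.txt}
After op 3 (git commit): modified={none} staged={none}
After op 4 (modify e.txt): modified={e.txt} staged={none}
After op 5 (git add e.txt): modified={none} staged={e.txt}
After op 6 (modify b.txt): modified={b.txt} staged={e.txt}
After op 7 (modify e.txt): modified={b.txt, e.txt} staged={e.txt}
After op 8 (modify d.txt): modified={b.txt, d.txt, e.txt} staged={e.txt}
After op 9 (git add d.txt): modified={b.txt, e.txt} staged={d.txt, e.txt}
After op 10 (modify a.txt): modified={a.txt, b.txt, e.txt} staged={d.txt, e.txt}
After op 11 (git add b.txt): modified={a.txt, e.txt} staged={b.txt, d.txt, e.txt}
After op 12 (git add a.txt): modified={e.txt} staged={a.txt, b.txt, d.txt, e.txt}
After op 13 (modify a.txt): modified={a.txt, e.txt} staged={a.txt, b.txt, d.txt, e.txt}
After op 14 (git add b.txt): modified={a.txt, e.txt} staged={a.txt, b.txt, d.txt, e.txt}
After op 15 (git reset e.txt): modified={a.txt, e.txt} staged={a.txt, b.txt, d.txt}
After op 16 (git reset a.txt): modified={a.txt, e.txt} staged={b.txt, d.txt}
After op 17 (git reset d.txt): modified={a.txt, d.txt, e.txt} staged={b.txt}
After op 18 (git add d.txt): modified={a.txt, e.txt} staged={b.txt, d.txt}
After op 19 (git add e.txt): modified={a.txt} staged={b.txt, d.txt, e.txt}
After op 20 (modify c.txt): modified={a.txt, c.txt} staged={b.txt, d.txt, e.txt}
After op 21 (git add c.txt): modified={a.txt} staged={b.txt, c.txt, d.txt, e.txt}
After op 22 (git commit): modified={a.txt} staged={none}
After op 23 (git add a.txt): modified={none} staged={a.txt}
After op 24 (git reset a.txt): modified={a.txt} staged={none}
After op 25 (git add a.txt): modified={none} staged={a.txt}
After op 26 (modify c.txt): modified={c.txt} staged={a.txt}
After op 27 (git reset e.txt): modified={c.txt} staged={a.txt}
After op 28 (git reset a.txt): modified={a.txt, c.txt} staged={none}
After op 29 (modify e.txt): modified={a.txt, c.txt, e.txt} staged={none}
After op 30 (git add e.txt): modified={a.txt, c.txt} staged={e.txt}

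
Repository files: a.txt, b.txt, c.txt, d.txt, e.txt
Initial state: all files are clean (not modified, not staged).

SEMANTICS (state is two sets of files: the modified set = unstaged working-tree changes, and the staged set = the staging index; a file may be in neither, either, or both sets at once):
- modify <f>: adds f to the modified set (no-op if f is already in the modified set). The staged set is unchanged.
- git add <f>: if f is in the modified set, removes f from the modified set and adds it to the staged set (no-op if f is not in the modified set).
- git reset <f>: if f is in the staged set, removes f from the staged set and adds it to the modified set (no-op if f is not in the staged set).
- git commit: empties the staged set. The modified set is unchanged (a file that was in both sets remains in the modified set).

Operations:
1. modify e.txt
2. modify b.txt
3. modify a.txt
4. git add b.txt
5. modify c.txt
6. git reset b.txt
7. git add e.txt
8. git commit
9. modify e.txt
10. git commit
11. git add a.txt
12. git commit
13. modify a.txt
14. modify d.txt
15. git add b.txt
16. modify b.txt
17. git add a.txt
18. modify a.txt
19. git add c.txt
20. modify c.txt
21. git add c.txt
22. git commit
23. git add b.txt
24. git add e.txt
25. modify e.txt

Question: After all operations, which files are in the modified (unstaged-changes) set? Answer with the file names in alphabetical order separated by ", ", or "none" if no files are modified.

Answer: a.txt, d.txt, e.txt

Derivation:
After op 1 (modify e.txt): modified={e.txt} staged={none}
After op 2 (modify b.txt): modified={b.txt, e.txt} staged={none}
After op 3 (modify a.txt): modified={a.txt, b.txt, e.txt} staged={none}
After op 4 (git add b.txt): modified={a.txt, e.txt} staged={b.txt}
After op 5 (modify c.txt): modified={a.txt, c.txt, e.txt} staged={b.txt}
After op 6 (git reset b.txt): modified={a.txt, b.txt, c.txt, e.txt} staged={none}
After op 7 (git add e.txt): modified={a.txt, b.txt, c.txt} staged={e.txt}
After op 8 (git commit): modified={a.txt, b.txt, c.txt} staged={none}
After op 9 (modify e.txt): modified={a.txt, b.txt, c.txt, e.txt} staged={none}
After op 10 (git commit): modified={a.txt, b.txt, c.txt, e.txt} staged={none}
After op 11 (git add a.txt): modified={b.txt, c.txt, e.txt} staged={a.txt}
After op 12 (git commit): modified={b.txt, c.txt, e.txt} staged={none}
After op 13 (modify a.txt): modified={a.txt, b.txt, c.txt, e.txt} staged={none}
After op 14 (modify d.txt): modified={a.txt, b.txt, c.txt, d.txt, e.txt} staged={none}
After op 15 (git add b.txt): modified={a.txt, c.txt, d.txt, e.txt} staged={b.txt}
After op 16 (modify b.txt): modified={a.txt, b.txt, c.txt, d.txt, e.txt} staged={b.txt}
After op 17 (git add a.txt): modified={b.txt, c.txt, d.txt, e.txt} staged={a.txt, b.txt}
After op 18 (modify a.txt): modified={a.txt, b.txt, c.txt, d.txt, e.txt} staged={a.txt, b.txt}
After op 19 (git add c.txt): modified={a.txt, b.txt, d.txt, e.txt} staged={a.txt, b.txt, c.txt}
After op 20 (modify c.txt): modified={a.txt, b.txt, c.txt, d.txt, e.txt} staged={a.txt, b.txt, c.txt}
After op 21 (git add c.txt): modified={a.txt, b.txt, d.txt, e.txt} staged={a.txt, b.txt, c.txt}
After op 22 (git commit): modified={a.txt, b.txt, d.txt, e.txt} staged={none}
After op 23 (git add b.txt): modified={a.txt, d.txt, e.txt} staged={b.txt}
After op 24 (git add e.txt): modified={a.txt, d.txt} staged={b.txt, e.txt}
After op 25 (modify e.txt): modified={a.txt, d.txt, e.txt} staged={b.txt, e.txt}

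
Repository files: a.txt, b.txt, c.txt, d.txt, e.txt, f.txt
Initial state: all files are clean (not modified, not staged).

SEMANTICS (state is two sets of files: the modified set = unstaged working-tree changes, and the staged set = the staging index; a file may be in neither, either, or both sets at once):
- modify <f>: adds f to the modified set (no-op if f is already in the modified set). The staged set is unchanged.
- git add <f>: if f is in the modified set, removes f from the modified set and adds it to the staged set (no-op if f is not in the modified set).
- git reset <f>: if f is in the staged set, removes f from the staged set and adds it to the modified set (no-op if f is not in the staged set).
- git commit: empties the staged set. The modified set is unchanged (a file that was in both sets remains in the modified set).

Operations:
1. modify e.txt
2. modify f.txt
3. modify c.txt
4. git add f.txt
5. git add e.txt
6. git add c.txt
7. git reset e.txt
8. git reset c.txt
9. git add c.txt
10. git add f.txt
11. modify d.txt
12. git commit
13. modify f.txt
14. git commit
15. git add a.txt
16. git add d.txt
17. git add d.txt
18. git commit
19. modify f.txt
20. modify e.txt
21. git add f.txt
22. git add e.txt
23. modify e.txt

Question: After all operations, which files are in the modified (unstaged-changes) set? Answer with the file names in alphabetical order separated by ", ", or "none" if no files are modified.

Answer: e.txt

Derivation:
After op 1 (modify e.txt): modified={e.txt} staged={none}
After op 2 (modify f.txt): modified={e.txt, f.txt} staged={none}
After op 3 (modify c.txt): modified={c.txt, e.txt, f.txt} staged={none}
After op 4 (git add f.txt): modified={c.txt, e.txt} staged={f.txt}
After op 5 (git add e.txt): modified={c.txt} staged={e.txt, f.txt}
After op 6 (git add c.txt): modified={none} staged={c.txt, e.txt, f.txt}
After op 7 (git reset e.txt): modified={e.txt} staged={c.txt, f.txt}
After op 8 (git reset c.txt): modified={c.txt, e.txt} staged={f.txt}
After op 9 (git add c.txt): modified={e.txt} staged={c.txt, f.txt}
After op 10 (git add f.txt): modified={e.txt} staged={c.txt, f.txt}
After op 11 (modify d.txt): modified={d.txt, e.txt} staged={c.txt, f.txt}
After op 12 (git commit): modified={d.txt, e.txt} staged={none}
After op 13 (modify f.txt): modified={d.txt, e.txt, f.txt} staged={none}
After op 14 (git commit): modified={d.txt, e.txt, f.txt} staged={none}
After op 15 (git add a.txt): modified={d.txt, e.txt, f.txt} staged={none}
After op 16 (git add d.txt): modified={e.txt, f.txt} staged={d.txt}
After op 17 (git add d.txt): modified={e.txt, f.txt} staged={d.txt}
After op 18 (git commit): modified={e.txt, f.txt} staged={none}
After op 19 (modify f.txt): modified={e.txt, f.txt} staged={none}
After op 20 (modify e.txt): modified={e.txt, f.txt} staged={none}
After op 21 (git add f.txt): modified={e.txt} staged={f.txt}
After op 22 (git add e.txt): modified={none} staged={e.txt, f.txt}
After op 23 (modify e.txt): modified={e.txt} staged={e.txt, f.txt}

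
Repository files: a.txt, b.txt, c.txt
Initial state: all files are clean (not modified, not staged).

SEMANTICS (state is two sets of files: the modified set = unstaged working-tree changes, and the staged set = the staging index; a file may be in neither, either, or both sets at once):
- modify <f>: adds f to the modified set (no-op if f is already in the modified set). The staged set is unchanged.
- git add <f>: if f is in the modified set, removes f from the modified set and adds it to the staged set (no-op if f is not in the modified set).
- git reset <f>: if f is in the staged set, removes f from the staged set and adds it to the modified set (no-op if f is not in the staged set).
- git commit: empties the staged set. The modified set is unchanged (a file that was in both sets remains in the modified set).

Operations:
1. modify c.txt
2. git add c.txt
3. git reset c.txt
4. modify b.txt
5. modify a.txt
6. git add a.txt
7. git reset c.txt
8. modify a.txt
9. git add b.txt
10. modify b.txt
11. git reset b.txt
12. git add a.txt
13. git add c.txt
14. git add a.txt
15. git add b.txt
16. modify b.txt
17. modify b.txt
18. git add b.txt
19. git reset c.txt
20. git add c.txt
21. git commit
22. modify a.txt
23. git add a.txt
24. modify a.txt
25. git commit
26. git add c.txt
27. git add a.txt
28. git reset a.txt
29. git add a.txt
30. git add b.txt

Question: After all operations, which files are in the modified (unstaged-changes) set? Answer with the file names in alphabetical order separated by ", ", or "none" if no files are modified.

After op 1 (modify c.txt): modified={c.txt} staged={none}
After op 2 (git add c.txt): modified={none} staged={c.txt}
After op 3 (git reset c.txt): modified={c.txt} staged={none}
After op 4 (modify b.txt): modified={b.txt, c.txt} staged={none}
After op 5 (modify a.txt): modified={a.txt, b.txt, c.txt} staged={none}
After op 6 (git add a.txt): modified={b.txt, c.txt} staged={a.txt}
After op 7 (git reset c.txt): modified={b.txt, c.txt} staged={a.txt}
After op 8 (modify a.txt): modified={a.txt, b.txt, c.txt} staged={a.txt}
After op 9 (git add b.txt): modified={a.txt, c.txt} staged={a.txt, b.txt}
After op 10 (modify b.txt): modified={a.txt, b.txt, c.txt} staged={a.txt, b.txt}
After op 11 (git reset b.txt): modified={a.txt, b.txt, c.txt} staged={a.txt}
After op 12 (git add a.txt): modified={b.txt, c.txt} staged={a.txt}
After op 13 (git add c.txt): modified={b.txt} staged={a.txt, c.txt}
After op 14 (git add a.txt): modified={b.txt} staged={a.txt, c.txt}
After op 15 (git add b.txt): modified={none} staged={a.txt, b.txt, c.txt}
After op 16 (modify b.txt): modified={b.txt} staged={a.txt, b.txt, c.txt}
After op 17 (modify b.txt): modified={b.txt} staged={a.txt, b.txt, c.txt}
After op 18 (git add b.txt): modified={none} staged={a.txt, b.txt, c.txt}
After op 19 (git reset c.txt): modified={c.txt} staged={a.txt, b.txt}
After op 20 (git add c.txt): modified={none} staged={a.txt, b.txt, c.txt}
After op 21 (git commit): modified={none} staged={none}
After op 22 (modify a.txt): modified={a.txt} staged={none}
After op 23 (git add a.txt): modified={none} staged={a.txt}
After op 24 (modify a.txt): modified={a.txt} staged={a.txt}
After op 25 (git commit): modified={a.txt} staged={none}
After op 26 (git add c.txt): modified={a.txt} staged={none}
After op 27 (git add a.txt): modified={none} staged={a.txt}
After op 28 (git reset a.txt): modified={a.txt} staged={none}
After op 29 (git add a.txt): modified={none} staged={a.txt}
After op 30 (git add b.txt): modified={none} staged={a.txt}

Answer: none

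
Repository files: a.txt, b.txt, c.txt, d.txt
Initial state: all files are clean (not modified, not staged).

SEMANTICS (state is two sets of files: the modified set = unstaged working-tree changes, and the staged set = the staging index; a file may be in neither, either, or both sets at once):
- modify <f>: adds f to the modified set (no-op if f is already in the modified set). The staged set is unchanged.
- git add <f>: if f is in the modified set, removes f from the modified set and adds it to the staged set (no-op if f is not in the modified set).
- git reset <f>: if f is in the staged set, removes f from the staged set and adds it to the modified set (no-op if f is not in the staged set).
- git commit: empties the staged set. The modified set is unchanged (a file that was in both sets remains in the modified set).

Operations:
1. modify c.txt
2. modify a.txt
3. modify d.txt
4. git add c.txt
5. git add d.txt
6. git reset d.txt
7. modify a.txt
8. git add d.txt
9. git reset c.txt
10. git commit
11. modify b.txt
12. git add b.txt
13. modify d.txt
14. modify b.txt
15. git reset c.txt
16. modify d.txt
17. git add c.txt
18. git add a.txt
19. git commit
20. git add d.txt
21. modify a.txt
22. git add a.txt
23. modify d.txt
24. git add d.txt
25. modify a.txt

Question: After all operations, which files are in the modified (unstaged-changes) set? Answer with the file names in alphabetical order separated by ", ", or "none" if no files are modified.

After op 1 (modify c.txt): modified={c.txt} staged={none}
After op 2 (modify a.txt): modified={a.txt, c.txt} staged={none}
After op 3 (modify d.txt): modified={a.txt, c.txt, d.txt} staged={none}
After op 4 (git add c.txt): modified={a.txt, d.txt} staged={c.txt}
After op 5 (git add d.txt): modified={a.txt} staged={c.txt, d.txt}
After op 6 (git reset d.txt): modified={a.txt, d.txt} staged={c.txt}
After op 7 (modify a.txt): modified={a.txt, d.txt} staged={c.txt}
After op 8 (git add d.txt): modified={a.txt} staged={c.txt, d.txt}
After op 9 (git reset c.txt): modified={a.txt, c.txt} staged={d.txt}
After op 10 (git commit): modified={a.txt, c.txt} staged={none}
After op 11 (modify b.txt): modified={a.txt, b.txt, c.txt} staged={none}
After op 12 (git add b.txt): modified={a.txt, c.txt} staged={b.txt}
After op 13 (modify d.txt): modified={a.txt, c.txt, d.txt} staged={b.txt}
After op 14 (modify b.txt): modified={a.txt, b.txt, c.txt, d.txt} staged={b.txt}
After op 15 (git reset c.txt): modified={a.txt, b.txt, c.txt, d.txt} staged={b.txt}
After op 16 (modify d.txt): modified={a.txt, b.txt, c.txt, d.txt} staged={b.txt}
After op 17 (git add c.txt): modified={a.txt, b.txt, d.txt} staged={b.txt, c.txt}
After op 18 (git add a.txt): modified={b.txt, d.txt} staged={a.txt, b.txt, c.txt}
After op 19 (git commit): modified={b.txt, d.txt} staged={none}
After op 20 (git add d.txt): modified={b.txt} staged={d.txt}
After op 21 (modify a.txt): modified={a.txt, b.txt} staged={d.txt}
After op 22 (git add a.txt): modified={b.txt} staged={a.txt, d.txt}
After op 23 (modify d.txt): modified={b.txt, d.txt} staged={a.txt, d.txt}
After op 24 (git add d.txt): modified={b.txt} staged={a.txt, d.txt}
After op 25 (modify a.txt): modified={a.txt, b.txt} staged={a.txt, d.txt}

Answer: a.txt, b.txt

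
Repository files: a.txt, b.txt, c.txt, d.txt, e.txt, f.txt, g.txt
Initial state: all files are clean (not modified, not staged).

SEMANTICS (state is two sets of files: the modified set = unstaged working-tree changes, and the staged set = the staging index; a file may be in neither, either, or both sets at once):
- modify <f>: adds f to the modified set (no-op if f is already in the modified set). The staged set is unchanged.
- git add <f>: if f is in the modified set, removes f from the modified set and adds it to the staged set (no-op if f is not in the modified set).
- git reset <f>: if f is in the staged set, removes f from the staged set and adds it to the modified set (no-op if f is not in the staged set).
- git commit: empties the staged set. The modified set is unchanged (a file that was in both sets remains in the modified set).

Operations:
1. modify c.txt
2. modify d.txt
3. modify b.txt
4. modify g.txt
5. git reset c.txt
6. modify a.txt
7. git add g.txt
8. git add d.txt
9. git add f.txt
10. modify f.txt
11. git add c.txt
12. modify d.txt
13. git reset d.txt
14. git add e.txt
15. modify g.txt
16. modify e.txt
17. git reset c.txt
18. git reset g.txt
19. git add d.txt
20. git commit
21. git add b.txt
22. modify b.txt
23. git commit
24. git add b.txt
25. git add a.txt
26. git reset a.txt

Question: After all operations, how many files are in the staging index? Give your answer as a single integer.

After op 1 (modify c.txt): modified={c.txt} staged={none}
After op 2 (modify d.txt): modified={c.txt, d.txt} staged={none}
After op 3 (modify b.txt): modified={b.txt, c.txt, d.txt} staged={none}
After op 4 (modify g.txt): modified={b.txt, c.txt, d.txt, g.txt} staged={none}
After op 5 (git reset c.txt): modified={b.txt, c.txt, d.txt, g.txt} staged={none}
After op 6 (modify a.txt): modified={a.txt, b.txt, c.txt, d.txt, g.txt} staged={none}
After op 7 (git add g.txt): modified={a.txt, b.txt, c.txt, d.txt} staged={g.txt}
After op 8 (git add d.txt): modified={a.txt, b.txt, c.txt} staged={d.txt, g.txt}
After op 9 (git add f.txt): modified={a.txt, b.txt, c.txt} staged={d.txt, g.txt}
After op 10 (modify f.txt): modified={a.txt, b.txt, c.txt, f.txt} staged={d.txt, g.txt}
After op 11 (git add c.txt): modified={a.txt, b.txt, f.txt} staged={c.txt, d.txt, g.txt}
After op 12 (modify d.txt): modified={a.txt, b.txt, d.txt, f.txt} staged={c.txt, d.txt, g.txt}
After op 13 (git reset d.txt): modified={a.txt, b.txt, d.txt, f.txt} staged={c.txt, g.txt}
After op 14 (git add e.txt): modified={a.txt, b.txt, d.txt, f.txt} staged={c.txt, g.txt}
After op 15 (modify g.txt): modified={a.txt, b.txt, d.txt, f.txt, g.txt} staged={c.txt, g.txt}
After op 16 (modify e.txt): modified={a.txt, b.txt, d.txt, e.txt, f.txt, g.txt} staged={c.txt, g.txt}
After op 17 (git reset c.txt): modified={a.txt, b.txt, c.txt, d.txt, e.txt, f.txt, g.txt} staged={g.txt}
After op 18 (git reset g.txt): modified={a.txt, b.txt, c.txt, d.txt, e.txt, f.txt, g.txt} staged={none}
After op 19 (git add d.txt): modified={a.txt, b.txt, c.txt, e.txt, f.txt, g.txt} staged={d.txt}
After op 20 (git commit): modified={a.txt, b.txt, c.txt, e.txt, f.txt, g.txt} staged={none}
After op 21 (git add b.txt): modified={a.txt, c.txt, e.txt, f.txt, g.txt} staged={b.txt}
After op 22 (modify b.txt): modified={a.txt, b.txt, c.txt, e.txt, f.txt, g.txt} staged={b.txt}
After op 23 (git commit): modified={a.txt, b.txt, c.txt, e.txt, f.txt, g.txt} staged={none}
After op 24 (git add b.txt): modified={a.txt, c.txt, e.txt, f.txt, g.txt} staged={b.txt}
After op 25 (git add a.txt): modified={c.txt, e.txt, f.txt, g.txt} staged={a.txt, b.txt}
After op 26 (git reset a.txt): modified={a.txt, c.txt, e.txt, f.txt, g.txt} staged={b.txt}
Final staged set: {b.txt} -> count=1

Answer: 1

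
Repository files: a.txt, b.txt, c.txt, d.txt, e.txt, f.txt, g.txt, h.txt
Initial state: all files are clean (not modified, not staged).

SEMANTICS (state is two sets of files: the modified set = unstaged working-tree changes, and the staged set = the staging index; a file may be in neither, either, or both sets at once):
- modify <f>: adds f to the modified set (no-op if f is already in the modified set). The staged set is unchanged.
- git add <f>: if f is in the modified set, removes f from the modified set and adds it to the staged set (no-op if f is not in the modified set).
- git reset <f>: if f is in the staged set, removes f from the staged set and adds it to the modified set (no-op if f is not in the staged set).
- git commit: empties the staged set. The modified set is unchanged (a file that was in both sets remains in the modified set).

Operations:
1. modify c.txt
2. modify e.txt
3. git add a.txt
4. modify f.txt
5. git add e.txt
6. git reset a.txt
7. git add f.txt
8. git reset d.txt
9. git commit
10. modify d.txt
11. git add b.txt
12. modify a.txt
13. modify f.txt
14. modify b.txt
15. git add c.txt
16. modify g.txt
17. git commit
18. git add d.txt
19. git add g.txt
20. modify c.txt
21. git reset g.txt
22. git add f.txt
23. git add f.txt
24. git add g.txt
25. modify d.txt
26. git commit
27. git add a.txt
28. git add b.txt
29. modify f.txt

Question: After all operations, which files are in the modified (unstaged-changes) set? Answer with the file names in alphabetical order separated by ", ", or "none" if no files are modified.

After op 1 (modify c.txt): modified={c.txt} staged={none}
After op 2 (modify e.txt): modified={c.txt, e.txt} staged={none}
After op 3 (git add a.txt): modified={c.txt, e.txt} staged={none}
After op 4 (modify f.txt): modified={c.txt, e.txt, f.txt} staged={none}
After op 5 (git add e.txt): modified={c.txt, f.txt} staged={e.txt}
After op 6 (git reset a.txt): modified={c.txt, f.txt} staged={e.txt}
After op 7 (git add f.txt): modified={c.txt} staged={e.txt, f.txt}
After op 8 (git reset d.txt): modified={c.txt} staged={e.txt, f.txt}
After op 9 (git commit): modified={c.txt} staged={none}
After op 10 (modify d.txt): modified={c.txt, d.txt} staged={none}
After op 11 (git add b.txt): modified={c.txt, d.txt} staged={none}
After op 12 (modify a.txt): modified={a.txt, c.txt, d.txt} staged={none}
After op 13 (modify f.txt): modified={a.txt, c.txt, d.txt, f.txt} staged={none}
After op 14 (modify b.txt): modified={a.txt, b.txt, c.txt, d.txt, f.txt} staged={none}
After op 15 (git add c.txt): modified={a.txt, b.txt, d.txt, f.txt} staged={c.txt}
After op 16 (modify g.txt): modified={a.txt, b.txt, d.txt, f.txt, g.txt} staged={c.txt}
After op 17 (git commit): modified={a.txt, b.txt, d.txt, f.txt, g.txt} staged={none}
After op 18 (git add d.txt): modified={a.txt, b.txt, f.txt, g.txt} staged={d.txt}
After op 19 (git add g.txt): modified={a.txt, b.txt, f.txt} staged={d.txt, g.txt}
After op 20 (modify c.txt): modified={a.txt, b.txt, c.txt, f.txt} staged={d.txt, g.txt}
After op 21 (git reset g.txt): modified={a.txt, b.txt, c.txt, f.txt, g.txt} staged={d.txt}
After op 22 (git add f.txt): modified={a.txt, b.txt, c.txt, g.txt} staged={d.txt, f.txt}
After op 23 (git add f.txt): modified={a.txt, b.txt, c.txt, g.txt} staged={d.txt, f.txt}
After op 24 (git add g.txt): modified={a.txt, b.txt, c.txt} staged={d.txt, f.txt, g.txt}
After op 25 (modify d.txt): modified={a.txt, b.txt, c.txt, d.txt} staged={d.txt, f.txt, g.txt}
After op 26 (git commit): modified={a.txt, b.txt, c.txt, d.txt} staged={none}
After op 27 (git add a.txt): modified={b.txt, c.txt, d.txt} staged={a.txt}
After op 28 (git add b.txt): modified={c.txt, d.txt} staged={a.txt, b.txt}
After op 29 (modify f.txt): modified={c.txt, d.txt, f.txt} staged={a.txt, b.txt}

Answer: c.txt, d.txt, f.txt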